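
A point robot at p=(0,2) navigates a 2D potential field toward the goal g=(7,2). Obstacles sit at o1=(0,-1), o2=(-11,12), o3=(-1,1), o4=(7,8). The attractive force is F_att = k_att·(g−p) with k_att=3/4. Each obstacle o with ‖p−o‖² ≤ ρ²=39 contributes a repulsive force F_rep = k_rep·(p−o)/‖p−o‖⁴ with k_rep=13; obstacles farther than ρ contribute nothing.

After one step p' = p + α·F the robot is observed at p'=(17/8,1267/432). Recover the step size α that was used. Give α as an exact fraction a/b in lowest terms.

α = 1/4

F_att = 3/4·(g−p) = 3/4·(7,0) = (5.2500,0.0000)
o1: d²=9 ≤ ρ²=39; F_rep = 13·(0,3)/9² = (0.0000,0.4815)
o2: d²=221 > ρ²=39 → inactive
o3: d²=2 ≤ ρ²=39; F_rep = 13·(1,1)/2² = (3.2500,3.2500)
o4: d²=85 > ρ²=39 → inactive
F = F_att + ΣF_rep = (8.5000,3.7315)
Δp = p'−p = (2.1250,0.9329); α = Δx/Fx = (17/8) / (17/2) = 1/4
check: Δy/Fy = (403/432) / (403/108) = 1/4 ✓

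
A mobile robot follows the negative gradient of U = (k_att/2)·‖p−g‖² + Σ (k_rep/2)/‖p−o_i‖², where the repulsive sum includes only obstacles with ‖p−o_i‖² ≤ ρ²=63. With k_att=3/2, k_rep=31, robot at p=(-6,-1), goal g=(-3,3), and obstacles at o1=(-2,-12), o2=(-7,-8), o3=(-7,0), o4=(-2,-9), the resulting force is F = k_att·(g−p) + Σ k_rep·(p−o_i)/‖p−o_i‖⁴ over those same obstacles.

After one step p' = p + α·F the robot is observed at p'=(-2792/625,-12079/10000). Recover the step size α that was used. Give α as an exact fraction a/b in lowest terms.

F_att = 3/2·(g−p) = 3/2·(3,4) = (4.5000,6.0000)
o1: d²=137 > ρ²=63 → inactive
o2: d²=50 ≤ ρ²=63; F_rep = 31·(1,7)/50² = (0.0124,0.0868)
o3: d²=2 ≤ ρ²=63; F_rep = 31·(1,-1)/2² = (7.7500,-7.7500)
o4: d²=80 > ρ²=63 → inactive
F = F_att + ΣF_rep = (12.2624,-1.6632)
Δp = p'−p = (1.5328,-0.2079); α = Δx/Fx = (958/625) / (7664/625) = 1/8
check: Δy/Fy = (-2079/10000) / (-2079/1250) = 1/8 ✓

α = 1/8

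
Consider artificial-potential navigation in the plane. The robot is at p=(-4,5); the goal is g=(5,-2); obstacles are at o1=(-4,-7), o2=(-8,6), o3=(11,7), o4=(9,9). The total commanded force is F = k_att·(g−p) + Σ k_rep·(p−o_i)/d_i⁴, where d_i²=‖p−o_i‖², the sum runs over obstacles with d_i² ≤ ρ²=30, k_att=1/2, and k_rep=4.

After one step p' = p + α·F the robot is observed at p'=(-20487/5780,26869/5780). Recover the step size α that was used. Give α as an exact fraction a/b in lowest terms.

α = 1/10

F_att = 1/2·(g−p) = 1/2·(9,-7) = (4.5000,-3.5000)
o1: d²=144 > ρ²=30 → inactive
o2: d²=17 ≤ ρ²=30; F_rep = 4·(4,-1)/17² = (0.0554,-0.0138)
o3: d²=229 > ρ²=30 → inactive
o4: d²=185 > ρ²=30 → inactive
F = F_att + ΣF_rep = (4.5554,-3.5138)
Δp = p'−p = (0.4555,-0.3514); α = Δx/Fx = (2633/5780) / (2633/578) = 1/10
check: Δy/Fy = (-2031/5780) / (-2031/578) = 1/10 ✓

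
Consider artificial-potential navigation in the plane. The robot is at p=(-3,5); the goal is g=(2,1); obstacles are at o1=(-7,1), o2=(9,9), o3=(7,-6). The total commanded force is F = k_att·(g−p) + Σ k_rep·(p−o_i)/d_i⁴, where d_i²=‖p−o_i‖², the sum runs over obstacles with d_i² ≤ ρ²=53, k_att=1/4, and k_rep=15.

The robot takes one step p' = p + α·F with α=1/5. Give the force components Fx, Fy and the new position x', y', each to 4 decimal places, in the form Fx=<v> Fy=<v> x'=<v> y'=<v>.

F_att = 1/4·(g−p) = 1/4·(5,-4) = (1.2500,-1.0000)
o1: d²=32 ≤ ρ²=53; F_rep = 15·(4,4)/32² = (0.0586,0.0586)
o2: d²=160 > ρ²=53 → inactive
o3: d²=221 > ρ²=53 → inactive
F = F_att + ΣF_rep = (1.3086,-0.9414)
p' = p + 1/5·F = (-2.7383,4.8117)

Fx=1.3086 Fy=-0.9414 x'=-2.7383 y'=4.8117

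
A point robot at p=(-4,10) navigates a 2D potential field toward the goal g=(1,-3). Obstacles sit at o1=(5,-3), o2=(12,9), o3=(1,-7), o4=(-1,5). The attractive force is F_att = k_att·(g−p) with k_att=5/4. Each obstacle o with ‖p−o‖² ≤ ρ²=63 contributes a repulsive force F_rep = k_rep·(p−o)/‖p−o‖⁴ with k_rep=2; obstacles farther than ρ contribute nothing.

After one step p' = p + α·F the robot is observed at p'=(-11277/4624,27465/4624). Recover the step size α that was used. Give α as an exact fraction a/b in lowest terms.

F_att = 5/4·(g−p) = 5/4·(5,-13) = (6.2500,-16.2500)
o1: d²=250 > ρ²=63 → inactive
o2: d²=257 > ρ²=63 → inactive
o3: d²=314 > ρ²=63 → inactive
o4: d²=34 ≤ ρ²=63; F_rep = 2·(-3,5)/34² = (-0.0052,0.0087)
F = F_att + ΣF_rep = (6.2448,-16.2413)
Δp = p'−p = (1.5612,-4.0603); α = Δx/Fx = (7219/4624) / (7219/1156) = 1/4
check: Δy/Fy = (-18775/4624) / (-18775/1156) = 1/4 ✓

α = 1/4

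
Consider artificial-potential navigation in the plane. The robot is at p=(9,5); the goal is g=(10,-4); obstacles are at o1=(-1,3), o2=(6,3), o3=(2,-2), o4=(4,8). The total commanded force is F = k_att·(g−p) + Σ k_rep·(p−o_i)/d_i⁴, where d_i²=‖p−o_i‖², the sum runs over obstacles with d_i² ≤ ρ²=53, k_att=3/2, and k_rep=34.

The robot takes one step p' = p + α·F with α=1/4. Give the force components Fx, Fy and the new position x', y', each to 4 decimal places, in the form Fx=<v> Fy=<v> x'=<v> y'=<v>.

F_att = 3/2·(g−p) = 3/2·(1,-9) = (1.5000,-13.5000)
o1: d²=104 > ρ²=53 → inactive
o2: d²=13 ≤ ρ²=53; F_rep = 34·(3,2)/13² = (0.6036,0.4024)
o3: d²=98 > ρ²=53 → inactive
o4: d²=34 ≤ ρ²=53; F_rep = 34·(5,-3)/34² = (0.1471,-0.0882)
F = F_att + ΣF_rep = (2.2506,-13.1859)
p' = p + 1/4·F = (9.5627,1.7035)

Fx=2.2506 Fy=-13.1859 x'=9.5627 y'=1.7035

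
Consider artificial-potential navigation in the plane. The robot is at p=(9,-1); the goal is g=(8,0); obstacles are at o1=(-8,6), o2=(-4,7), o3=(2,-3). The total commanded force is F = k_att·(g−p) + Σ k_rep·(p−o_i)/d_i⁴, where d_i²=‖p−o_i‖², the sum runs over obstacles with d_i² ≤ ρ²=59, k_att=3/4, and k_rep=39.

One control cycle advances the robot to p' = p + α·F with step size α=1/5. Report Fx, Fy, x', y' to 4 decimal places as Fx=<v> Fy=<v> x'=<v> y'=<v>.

F_att = 3/4·(g−p) = 3/4·(-1,1) = (-0.7500,0.7500)
o1: d²=338 > ρ²=59 → inactive
o2: d²=233 > ρ²=59 → inactive
o3: d²=53 ≤ ρ²=59; F_rep = 39·(7,2)/53² = (0.0972,0.0278)
F = F_att + ΣF_rep = (-0.6528,0.7778)
p' = p + 1/5·F = (8.8694,-0.8444)

Fx=-0.6528 Fy=0.7778 x'=8.8694 y'=-0.8444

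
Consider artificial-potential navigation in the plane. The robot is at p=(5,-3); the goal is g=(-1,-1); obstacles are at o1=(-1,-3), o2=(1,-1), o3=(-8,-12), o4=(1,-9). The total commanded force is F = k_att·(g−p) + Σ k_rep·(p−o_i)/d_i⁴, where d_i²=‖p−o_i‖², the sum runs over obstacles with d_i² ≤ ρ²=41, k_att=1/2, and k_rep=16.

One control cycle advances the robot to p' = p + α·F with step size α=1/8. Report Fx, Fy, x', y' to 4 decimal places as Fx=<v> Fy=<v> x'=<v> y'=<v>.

F_att = 1/2·(g−p) = 1/2·(-6,2) = (-3.0000,1.0000)
o1: d²=36 ≤ ρ²=41; F_rep = 16·(6,0)/36² = (0.0741,0.0000)
o2: d²=20 ≤ ρ²=41; F_rep = 16·(4,-2)/20² = (0.1600,-0.0800)
o3: d²=250 > ρ²=41 → inactive
o4: d²=52 > ρ²=41 → inactive
F = F_att + ΣF_rep = (-2.7659,0.9200)
p' = p + 1/8·F = (4.6543,-2.8850)

Fx=-2.7659 Fy=0.9200 x'=4.6543 y'=-2.8850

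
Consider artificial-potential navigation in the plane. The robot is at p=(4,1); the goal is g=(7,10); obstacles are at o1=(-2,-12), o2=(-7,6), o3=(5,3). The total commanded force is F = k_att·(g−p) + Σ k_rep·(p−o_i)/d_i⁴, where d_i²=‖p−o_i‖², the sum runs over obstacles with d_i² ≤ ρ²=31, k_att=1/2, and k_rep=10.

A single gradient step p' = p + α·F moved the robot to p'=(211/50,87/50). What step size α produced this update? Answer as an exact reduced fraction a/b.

α = 1/5

F_att = 1/2·(g−p) = 1/2·(3,9) = (1.5000,4.5000)
o1: d²=205 > ρ²=31 → inactive
o2: d²=146 > ρ²=31 → inactive
o3: d²=5 ≤ ρ²=31; F_rep = 10·(-1,-2)/5² = (-0.4000,-0.8000)
F = F_att + ΣF_rep = (1.1000,3.7000)
Δp = p'−p = (0.2200,0.7400); α = Δx/Fx = (11/50) / (11/10) = 1/5
check: Δy/Fy = (37/50) / (37/10) = 1/5 ✓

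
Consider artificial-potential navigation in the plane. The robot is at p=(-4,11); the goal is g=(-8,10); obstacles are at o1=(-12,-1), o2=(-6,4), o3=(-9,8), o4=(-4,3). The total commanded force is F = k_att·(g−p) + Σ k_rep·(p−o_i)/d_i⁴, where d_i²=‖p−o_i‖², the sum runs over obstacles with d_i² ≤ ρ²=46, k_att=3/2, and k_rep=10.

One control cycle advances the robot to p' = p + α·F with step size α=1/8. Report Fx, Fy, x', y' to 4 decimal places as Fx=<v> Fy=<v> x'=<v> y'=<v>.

Fx=-5.9567 Fy=-1.4740 x'=-4.7446 y'=10.8157

F_att = 3/2·(g−p) = 3/2·(-4,-1) = (-6.0000,-1.5000)
o1: d²=208 > ρ²=46 → inactive
o2: d²=53 > ρ²=46 → inactive
o3: d²=34 ≤ ρ²=46; F_rep = 10·(5,3)/34² = (0.0433,0.0260)
o4: d²=64 > ρ²=46 → inactive
F = F_att + ΣF_rep = (-5.9567,-1.4740)
p' = p + 1/8·F = (-4.7446,10.8157)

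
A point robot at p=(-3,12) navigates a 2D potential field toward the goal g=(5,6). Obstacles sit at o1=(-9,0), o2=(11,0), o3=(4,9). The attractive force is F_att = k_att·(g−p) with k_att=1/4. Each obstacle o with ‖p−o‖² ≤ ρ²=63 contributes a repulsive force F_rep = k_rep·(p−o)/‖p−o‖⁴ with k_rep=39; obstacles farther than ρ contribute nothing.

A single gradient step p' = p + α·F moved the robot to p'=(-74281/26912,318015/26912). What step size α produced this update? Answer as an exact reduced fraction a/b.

α = 1/8

F_att = 1/4·(g−p) = 1/4·(8,-6) = (2.0000,-1.5000)
o1: d²=180 > ρ²=63 → inactive
o2: d²=340 > ρ²=63 → inactive
o3: d²=58 ≤ ρ²=63; F_rep = 39·(-7,3)/58² = (-0.0812,0.0348)
F = F_att + ΣF_rep = (1.9188,-1.4652)
Δp = p'−p = (0.2399,-0.1832); α = Δx/Fx = (6455/26912) / (6455/3364) = 1/8
check: Δy/Fy = (-4929/26912) / (-4929/3364) = 1/8 ✓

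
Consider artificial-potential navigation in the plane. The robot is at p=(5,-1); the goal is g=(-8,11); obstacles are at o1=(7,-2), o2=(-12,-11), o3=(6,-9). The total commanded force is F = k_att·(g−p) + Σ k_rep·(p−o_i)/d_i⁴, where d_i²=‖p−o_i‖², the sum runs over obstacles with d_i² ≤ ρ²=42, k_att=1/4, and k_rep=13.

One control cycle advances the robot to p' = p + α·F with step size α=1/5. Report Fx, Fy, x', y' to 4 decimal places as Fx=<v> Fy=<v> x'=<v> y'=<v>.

Fx=-4.2900 Fy=3.5200 x'=4.1420 y'=-0.2960

F_att = 1/4·(g−p) = 1/4·(-13,12) = (-3.2500,3.0000)
o1: d²=5 ≤ ρ²=42; F_rep = 13·(-2,1)/5² = (-1.0400,0.5200)
o2: d²=389 > ρ²=42 → inactive
o3: d²=65 > ρ²=42 → inactive
F = F_att + ΣF_rep = (-4.2900,3.5200)
p' = p + 1/5·F = (4.1420,-0.2960)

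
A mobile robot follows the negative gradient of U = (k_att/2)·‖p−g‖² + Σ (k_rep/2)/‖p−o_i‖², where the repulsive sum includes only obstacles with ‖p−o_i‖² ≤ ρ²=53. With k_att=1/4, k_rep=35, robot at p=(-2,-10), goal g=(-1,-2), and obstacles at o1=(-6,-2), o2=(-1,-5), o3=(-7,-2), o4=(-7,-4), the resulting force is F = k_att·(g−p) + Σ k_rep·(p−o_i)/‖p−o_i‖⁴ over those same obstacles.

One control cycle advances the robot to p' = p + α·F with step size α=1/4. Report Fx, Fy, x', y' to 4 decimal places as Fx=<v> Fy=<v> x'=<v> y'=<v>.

Fx=0.1982 Fy=1.7411 x'=-1.9504 y'=-9.5647

F_att = 1/4·(g−p) = 1/4·(1,8) = (0.2500,2.0000)
o1: d²=80 > ρ²=53 → inactive
o2: d²=26 ≤ ρ²=53; F_rep = 35·(-1,-5)/26² = (-0.0518,-0.2589)
o3: d²=89 > ρ²=53 → inactive
o4: d²=61 > ρ²=53 → inactive
F = F_att + ΣF_rep = (0.1982,1.7411)
p' = p + 1/4·F = (-1.9504,-9.5647)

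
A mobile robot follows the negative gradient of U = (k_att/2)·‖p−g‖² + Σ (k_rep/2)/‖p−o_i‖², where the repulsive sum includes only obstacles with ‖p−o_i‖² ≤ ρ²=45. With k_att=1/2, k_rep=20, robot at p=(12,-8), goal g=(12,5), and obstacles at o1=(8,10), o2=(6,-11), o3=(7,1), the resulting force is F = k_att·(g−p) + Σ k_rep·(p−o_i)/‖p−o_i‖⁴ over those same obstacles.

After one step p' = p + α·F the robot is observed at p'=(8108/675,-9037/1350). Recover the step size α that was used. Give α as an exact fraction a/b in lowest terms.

F_att = 1/2·(g−p) = 1/2·(0,13) = (0.0000,6.5000)
o1: d²=340 > ρ²=45 → inactive
o2: d²=45 ≤ ρ²=45; F_rep = 20·(6,3)/45² = (0.0593,0.0296)
o3: d²=106 > ρ²=45 → inactive
F = F_att + ΣF_rep = (0.0593,6.5296)
Δp = p'−p = (0.0119,1.3059); α = Δx/Fx = (8/675) / (8/135) = 1/5
check: Δy/Fy = (1763/1350) / (1763/270) = 1/5 ✓

α = 1/5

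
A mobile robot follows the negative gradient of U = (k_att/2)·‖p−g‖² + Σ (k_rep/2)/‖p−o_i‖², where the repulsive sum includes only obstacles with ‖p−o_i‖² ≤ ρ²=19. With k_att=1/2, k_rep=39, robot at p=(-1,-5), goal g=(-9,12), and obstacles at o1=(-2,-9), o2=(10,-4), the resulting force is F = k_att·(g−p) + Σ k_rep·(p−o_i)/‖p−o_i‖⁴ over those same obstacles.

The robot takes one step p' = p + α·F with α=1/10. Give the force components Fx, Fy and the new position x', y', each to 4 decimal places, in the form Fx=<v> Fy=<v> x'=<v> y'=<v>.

Fx=-3.8651 Fy=9.0398 x'=-1.3865 y'=-4.0960

F_att = 1/2·(g−p) = 1/2·(-8,17) = (-4.0000,8.5000)
o1: d²=17 ≤ ρ²=19; F_rep = 39·(1,4)/17² = (0.1349,0.5398)
o2: d²=122 > ρ²=19 → inactive
F = F_att + ΣF_rep = (-3.8651,9.0398)
p' = p + 1/10·F = (-1.3865,-4.0960)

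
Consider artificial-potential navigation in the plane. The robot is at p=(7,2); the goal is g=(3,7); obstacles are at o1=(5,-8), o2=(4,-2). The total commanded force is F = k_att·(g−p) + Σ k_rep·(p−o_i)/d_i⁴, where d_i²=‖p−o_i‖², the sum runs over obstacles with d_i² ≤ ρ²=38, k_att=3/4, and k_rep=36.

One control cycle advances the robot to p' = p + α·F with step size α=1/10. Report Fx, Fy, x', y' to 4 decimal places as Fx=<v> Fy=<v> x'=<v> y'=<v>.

Fx=-2.8272 Fy=3.9804 x'=6.7173 y'=2.3980

F_att = 3/4·(g−p) = 3/4·(-4,5) = (-3.0000,3.7500)
o1: d²=104 > ρ²=38 → inactive
o2: d²=25 ≤ ρ²=38; F_rep = 36·(3,4)/25² = (0.1728,0.2304)
F = F_att + ΣF_rep = (-2.8272,3.9804)
p' = p + 1/10·F = (6.7173,2.3980)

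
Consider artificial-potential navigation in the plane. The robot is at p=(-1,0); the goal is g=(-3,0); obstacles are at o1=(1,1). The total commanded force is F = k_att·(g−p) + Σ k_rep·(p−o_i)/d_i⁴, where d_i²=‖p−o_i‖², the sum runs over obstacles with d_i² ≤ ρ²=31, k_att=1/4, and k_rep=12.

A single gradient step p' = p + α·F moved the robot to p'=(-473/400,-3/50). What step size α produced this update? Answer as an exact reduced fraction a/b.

F_att = 1/4·(g−p) = 1/4·(-2,0) = (-0.5000,0.0000)
o1: d²=5 ≤ ρ²=31; F_rep = 12·(-2,-1)/5² = (-0.9600,-0.4800)
F = F_att + ΣF_rep = (-1.4600,-0.4800)
Δp = p'−p = (-0.1825,-0.0600); α = Δx/Fx = (-73/400) / (-73/50) = 1/8
check: Δy/Fy = (-3/50) / (-12/25) = 1/8 ✓

α = 1/8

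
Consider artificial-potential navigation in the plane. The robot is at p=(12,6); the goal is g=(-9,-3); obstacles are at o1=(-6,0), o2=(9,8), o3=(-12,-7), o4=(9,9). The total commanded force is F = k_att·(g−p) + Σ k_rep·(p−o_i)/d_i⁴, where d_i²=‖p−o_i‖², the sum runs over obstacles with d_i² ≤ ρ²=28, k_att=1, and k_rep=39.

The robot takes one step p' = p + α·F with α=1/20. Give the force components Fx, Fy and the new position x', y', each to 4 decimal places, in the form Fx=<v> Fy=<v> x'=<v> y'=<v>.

F_att = 1·(g−p) = 1·(-21,-9) = (-21.0000,-9.0000)
o1: d²=360 > ρ²=28 → inactive
o2: d²=13 ≤ ρ²=28; F_rep = 39·(3,-2)/13² = (0.6923,-0.4615)
o3: d²=745 > ρ²=28 → inactive
o4: d²=18 ≤ ρ²=28; F_rep = 39·(3,-3)/18² = (0.3611,-0.3611)
F = F_att + ΣF_rep = (-19.9466,-9.8226)
p' = p + 1/20·F = (11.0027,5.5089)

Fx=-19.9466 Fy=-9.8226 x'=11.0027 y'=5.5089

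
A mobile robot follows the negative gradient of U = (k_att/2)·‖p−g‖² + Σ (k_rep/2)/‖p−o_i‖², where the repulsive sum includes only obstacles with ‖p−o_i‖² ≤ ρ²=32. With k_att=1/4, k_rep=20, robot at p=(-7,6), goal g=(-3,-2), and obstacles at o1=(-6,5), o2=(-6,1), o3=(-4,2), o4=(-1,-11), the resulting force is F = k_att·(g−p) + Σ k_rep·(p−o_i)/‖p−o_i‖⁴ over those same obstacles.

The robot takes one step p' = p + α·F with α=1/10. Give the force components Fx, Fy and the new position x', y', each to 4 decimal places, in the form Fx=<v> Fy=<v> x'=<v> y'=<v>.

Fx=-4.1256 Fy=3.2759 x'=-7.4126 y'=6.3276

F_att = 1/4·(g−p) = 1/4·(4,-8) = (1.0000,-2.0000)
o1: d²=2 ≤ ρ²=32; F_rep = 20·(-1,1)/2² = (-5.0000,5.0000)
o2: d²=26 ≤ ρ²=32; F_rep = 20·(-1,5)/26² = (-0.0296,0.1479)
o3: d²=25 ≤ ρ²=32; F_rep = 20·(-3,4)/25² = (-0.0960,0.1280)
o4: d²=325 > ρ²=32 → inactive
F = F_att + ΣF_rep = (-4.1256,3.2759)
p' = p + 1/10·F = (-7.4126,6.3276)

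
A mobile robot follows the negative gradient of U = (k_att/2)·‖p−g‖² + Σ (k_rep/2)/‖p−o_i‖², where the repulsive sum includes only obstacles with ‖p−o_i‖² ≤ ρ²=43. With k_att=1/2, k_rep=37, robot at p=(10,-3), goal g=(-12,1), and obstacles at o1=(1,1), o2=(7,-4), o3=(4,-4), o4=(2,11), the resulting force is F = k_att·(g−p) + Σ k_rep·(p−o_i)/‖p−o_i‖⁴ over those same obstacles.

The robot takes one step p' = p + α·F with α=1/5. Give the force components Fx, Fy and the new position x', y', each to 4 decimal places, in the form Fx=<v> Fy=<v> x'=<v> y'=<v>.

F_att = 1/2·(g−p) = 1/2·(-22,4) = (-11.0000,2.0000)
o1: d²=97 > ρ²=43 → inactive
o2: d²=10 ≤ ρ²=43; F_rep = 37·(3,1)/10² = (1.1100,0.3700)
o3: d²=37 ≤ ρ²=43; F_rep = 37·(6,1)/37² = (0.1622,0.0270)
o4: d²=260 > ρ²=43 → inactive
F = F_att + ΣF_rep = (-9.7278,2.3970)
p' = p + 1/5·F = (8.0544,-2.5206)

Fx=-9.7278 Fy=2.3970 x'=8.0544 y'=-2.5206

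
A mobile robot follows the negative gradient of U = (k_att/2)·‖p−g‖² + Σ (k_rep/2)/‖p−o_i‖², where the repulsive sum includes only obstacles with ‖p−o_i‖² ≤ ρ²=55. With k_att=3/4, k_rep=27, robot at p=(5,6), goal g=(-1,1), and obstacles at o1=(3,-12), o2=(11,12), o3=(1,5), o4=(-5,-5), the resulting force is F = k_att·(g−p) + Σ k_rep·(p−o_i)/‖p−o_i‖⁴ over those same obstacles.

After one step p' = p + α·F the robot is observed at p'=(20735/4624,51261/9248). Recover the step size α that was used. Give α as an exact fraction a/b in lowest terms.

F_att = 3/4·(g−p) = 3/4·(-6,-5) = (-4.5000,-3.7500)
o1: d²=328 > ρ²=55 → inactive
o2: d²=72 > ρ²=55 → inactive
o3: d²=17 ≤ ρ²=55; F_rep = 27·(4,1)/17² = (0.3737,0.0934)
o4: d²=221 > ρ²=55 → inactive
F = F_att + ΣF_rep = (-4.1263,-3.6566)
Δp = p'−p = (-0.5158,-0.4571); α = Δx/Fx = (-2385/4624) / (-2385/578) = 1/8
check: Δy/Fy = (-4227/9248) / (-4227/1156) = 1/8 ✓

α = 1/8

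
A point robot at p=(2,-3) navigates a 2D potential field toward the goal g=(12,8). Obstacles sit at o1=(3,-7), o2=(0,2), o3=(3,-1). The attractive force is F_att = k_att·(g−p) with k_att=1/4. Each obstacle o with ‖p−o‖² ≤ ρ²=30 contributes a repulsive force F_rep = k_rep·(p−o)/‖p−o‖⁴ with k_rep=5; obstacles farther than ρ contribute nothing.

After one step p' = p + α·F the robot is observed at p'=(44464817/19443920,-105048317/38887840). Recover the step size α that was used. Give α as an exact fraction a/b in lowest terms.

α = 1/8

F_att = 1/4·(g−p) = 1/4·(10,11) = (2.5000,2.7500)
o1: d²=17 ≤ ρ²=30; F_rep = 5·(-1,4)/17² = (-0.0173,0.0692)
o2: d²=29 ≤ ρ²=30; F_rep = 5·(2,-5)/29² = (0.0119,-0.0297)
o3: d²=5 ≤ ρ²=30; F_rep = 5·(-1,-2)/5² = (-0.2000,-0.4000)
F = F_att + ΣF_rep = (2.2946,2.3895)
Δp = p'−p = (0.2868,0.2987); α = Δx/Fx = (5576977/19443920) / (5576977/2430490) = 1/8
check: Δy/Fy = (11615203/38887840) / (11615203/4860980) = 1/8 ✓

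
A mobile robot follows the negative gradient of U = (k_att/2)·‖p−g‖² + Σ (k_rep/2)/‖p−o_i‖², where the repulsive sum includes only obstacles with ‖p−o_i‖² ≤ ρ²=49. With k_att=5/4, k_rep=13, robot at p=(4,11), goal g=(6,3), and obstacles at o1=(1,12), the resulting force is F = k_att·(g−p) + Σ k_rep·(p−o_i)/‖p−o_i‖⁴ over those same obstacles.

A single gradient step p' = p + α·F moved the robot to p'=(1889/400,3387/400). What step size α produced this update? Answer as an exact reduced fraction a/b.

α = 1/4

F_att = 5/4·(g−p) = 5/4·(2,-8) = (2.5000,-10.0000)
o1: d²=10 ≤ ρ²=49; F_rep = 13·(3,-1)/10² = (0.3900,-0.1300)
F = F_att + ΣF_rep = (2.8900,-10.1300)
Δp = p'−p = (0.7225,-2.5325); α = Δx/Fx = (289/400) / (289/100) = 1/4
check: Δy/Fy = (-1013/400) / (-1013/100) = 1/4 ✓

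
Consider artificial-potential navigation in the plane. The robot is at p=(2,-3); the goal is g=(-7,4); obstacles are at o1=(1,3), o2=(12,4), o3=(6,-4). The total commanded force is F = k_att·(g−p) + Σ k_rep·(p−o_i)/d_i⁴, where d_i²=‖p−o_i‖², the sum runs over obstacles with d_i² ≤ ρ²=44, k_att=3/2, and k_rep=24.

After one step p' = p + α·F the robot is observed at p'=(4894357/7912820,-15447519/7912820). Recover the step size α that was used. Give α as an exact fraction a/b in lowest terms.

α = 1/10

F_att = 3/2·(g−p) = 3/2·(-9,7) = (-13.5000,10.5000)
o1: d²=37 ≤ ρ²=44; F_rep = 24·(1,-6)/37² = (0.0175,-0.1052)
o2: d²=149 > ρ²=44 → inactive
o3: d²=17 ≤ ρ²=44; F_rep = 24·(-4,1)/17² = (-0.3322,0.0830)
F = F_att + ΣF_rep = (-13.8146,10.4779)
Δp = p'−p = (-1.3815,1.0478); α = Δx/Fx = (-10931283/7912820) / (-10931283/791282) = 1/10
check: Δy/Fy = (8290941/7912820) / (8290941/791282) = 1/10 ✓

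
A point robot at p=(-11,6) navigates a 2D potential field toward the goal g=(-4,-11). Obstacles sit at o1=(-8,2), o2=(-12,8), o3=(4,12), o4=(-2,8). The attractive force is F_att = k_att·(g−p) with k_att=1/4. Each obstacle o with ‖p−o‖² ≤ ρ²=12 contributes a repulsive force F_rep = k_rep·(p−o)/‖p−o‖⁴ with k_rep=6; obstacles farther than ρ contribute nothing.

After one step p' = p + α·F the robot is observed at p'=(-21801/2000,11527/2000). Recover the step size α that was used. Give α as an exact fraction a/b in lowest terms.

F_att = 1/4·(g−p) = 1/4·(7,-17) = (1.7500,-4.2500)
o1: d²=25 > ρ²=12 → inactive
o2: d²=5 ≤ ρ²=12; F_rep = 6·(1,-2)/5² = (0.2400,-0.4800)
o3: d²=261 > ρ²=12 → inactive
o4: d²=85 > ρ²=12 → inactive
F = F_att + ΣF_rep = (1.9900,-4.7300)
Δp = p'−p = (0.0995,-0.2365); α = Δx/Fx = (199/2000) / (199/100) = 1/20
check: Δy/Fy = (-473/2000) / (-473/100) = 1/20 ✓

α = 1/20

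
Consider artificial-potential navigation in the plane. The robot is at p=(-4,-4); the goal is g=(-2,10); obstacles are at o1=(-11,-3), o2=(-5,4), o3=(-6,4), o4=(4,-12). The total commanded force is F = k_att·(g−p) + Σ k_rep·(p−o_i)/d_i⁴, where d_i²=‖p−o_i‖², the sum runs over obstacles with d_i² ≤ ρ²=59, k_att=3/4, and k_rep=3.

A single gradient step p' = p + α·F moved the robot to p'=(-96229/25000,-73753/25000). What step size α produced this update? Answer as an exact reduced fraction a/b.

F_att = 3/4·(g−p) = 3/4·(2,14) = (1.5000,10.5000)
o1: d²=50 ≤ ρ²=59; F_rep = 3·(7,-1)/50² = (0.0084,-0.0012)
o2: d²=65 > ρ²=59 → inactive
o3: d²=68 > ρ²=59 → inactive
o4: d²=128 > ρ²=59 → inactive
F = F_att + ΣF_rep = (1.5084,10.4988)
Δp = p'−p = (0.1508,1.0499); α = Δx/Fx = (3771/25000) / (3771/2500) = 1/10
check: Δy/Fy = (26247/25000) / (26247/2500) = 1/10 ✓

α = 1/10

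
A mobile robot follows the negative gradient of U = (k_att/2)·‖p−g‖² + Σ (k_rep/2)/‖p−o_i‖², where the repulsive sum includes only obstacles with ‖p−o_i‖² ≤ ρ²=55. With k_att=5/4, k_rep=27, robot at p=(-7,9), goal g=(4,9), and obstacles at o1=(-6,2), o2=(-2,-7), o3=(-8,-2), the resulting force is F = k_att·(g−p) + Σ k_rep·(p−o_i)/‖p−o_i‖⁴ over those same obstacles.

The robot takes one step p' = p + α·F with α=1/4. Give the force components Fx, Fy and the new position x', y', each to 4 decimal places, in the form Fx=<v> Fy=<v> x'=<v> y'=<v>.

Fx=13.7392 Fy=0.0756 x'=-3.5652 y'=9.0189

F_att = 5/4·(g−p) = 5/4·(11,0) = (13.7500,0.0000)
o1: d²=50 ≤ ρ²=55; F_rep = 27·(-1,7)/50² = (-0.0108,0.0756)
o2: d²=281 > ρ²=55 → inactive
o3: d²=122 > ρ²=55 → inactive
F = F_att + ΣF_rep = (13.7392,0.0756)
p' = p + 1/4·F = (-3.5652,9.0189)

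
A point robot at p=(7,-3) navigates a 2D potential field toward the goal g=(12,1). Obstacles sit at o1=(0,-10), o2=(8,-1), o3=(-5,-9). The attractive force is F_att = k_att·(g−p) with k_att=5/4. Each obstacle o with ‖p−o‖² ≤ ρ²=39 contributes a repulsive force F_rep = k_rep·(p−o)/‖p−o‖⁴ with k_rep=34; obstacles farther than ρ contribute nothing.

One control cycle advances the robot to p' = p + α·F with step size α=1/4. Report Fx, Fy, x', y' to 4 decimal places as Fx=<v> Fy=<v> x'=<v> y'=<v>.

Fx=4.8900 Fy=2.2800 x'=8.2225 y'=-2.4300

F_att = 5/4·(g−p) = 5/4·(5,4) = (6.2500,5.0000)
o1: d²=98 > ρ²=39 → inactive
o2: d²=5 ≤ ρ²=39; F_rep = 34·(-1,-2)/5² = (-1.3600,-2.7200)
o3: d²=180 > ρ²=39 → inactive
F = F_att + ΣF_rep = (4.8900,2.2800)
p' = p + 1/4·F = (8.2225,-2.4300)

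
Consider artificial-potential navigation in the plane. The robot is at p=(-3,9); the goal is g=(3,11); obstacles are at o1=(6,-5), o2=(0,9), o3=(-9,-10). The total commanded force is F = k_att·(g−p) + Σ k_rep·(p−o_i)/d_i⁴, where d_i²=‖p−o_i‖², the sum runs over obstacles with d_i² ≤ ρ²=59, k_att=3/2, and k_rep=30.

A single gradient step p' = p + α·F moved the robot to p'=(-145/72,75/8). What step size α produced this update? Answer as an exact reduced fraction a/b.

α = 1/8

F_att = 3/2·(g−p) = 3/2·(6,2) = (9.0000,3.0000)
o1: d²=277 > ρ²=59 → inactive
o2: d²=9 ≤ ρ²=59; F_rep = 30·(-3,0)/9² = (-1.1111,0.0000)
o3: d²=397 > ρ²=59 → inactive
F = F_att + ΣF_rep = (7.8889,3.0000)
Δp = p'−p = (0.9861,0.3750); α = Δx/Fx = (71/72) / (71/9) = 1/8
check: Δy/Fy = (3/8) / (3) = 1/8 ✓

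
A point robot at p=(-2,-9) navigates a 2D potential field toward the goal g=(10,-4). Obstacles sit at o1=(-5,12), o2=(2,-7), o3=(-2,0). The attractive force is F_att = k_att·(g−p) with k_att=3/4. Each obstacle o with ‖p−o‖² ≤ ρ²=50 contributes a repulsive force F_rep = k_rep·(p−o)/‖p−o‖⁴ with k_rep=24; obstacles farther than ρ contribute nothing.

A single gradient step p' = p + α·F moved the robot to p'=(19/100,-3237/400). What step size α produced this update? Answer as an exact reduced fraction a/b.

F_att = 3/4·(g−p) = 3/4·(12,5) = (9.0000,3.7500)
o1: d²=450 > ρ²=50 → inactive
o2: d²=20 ≤ ρ²=50; F_rep = 24·(-4,-2)/20² = (-0.2400,-0.1200)
o3: d²=81 > ρ²=50 → inactive
F = F_att + ΣF_rep = (8.7600,3.6300)
Δp = p'−p = (2.1900,0.9075); α = Δx/Fx = (219/100) / (219/25) = 1/4
check: Δy/Fy = (363/400) / (363/100) = 1/4 ✓

α = 1/4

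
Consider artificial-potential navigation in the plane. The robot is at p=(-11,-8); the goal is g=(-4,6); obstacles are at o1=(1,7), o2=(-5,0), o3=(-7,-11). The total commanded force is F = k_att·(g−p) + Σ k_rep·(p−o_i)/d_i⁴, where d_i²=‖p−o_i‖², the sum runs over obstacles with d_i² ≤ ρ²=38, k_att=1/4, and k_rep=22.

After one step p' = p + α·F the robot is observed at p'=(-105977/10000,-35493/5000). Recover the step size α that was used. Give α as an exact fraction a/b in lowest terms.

F_att = 1/4·(g−p) = 1/4·(7,14) = (1.7500,3.5000)
o1: d²=369 > ρ²=38 → inactive
o2: d²=100 > ρ²=38 → inactive
o3: d²=25 ≤ ρ²=38; F_rep = 22·(-4,3)/25² = (-0.1408,0.1056)
F = F_att + ΣF_rep = (1.6092,3.6056)
Δp = p'−p = (0.4023,0.9014); α = Δx/Fx = (4023/10000) / (4023/2500) = 1/4
check: Δy/Fy = (4507/5000) / (4507/1250) = 1/4 ✓

α = 1/4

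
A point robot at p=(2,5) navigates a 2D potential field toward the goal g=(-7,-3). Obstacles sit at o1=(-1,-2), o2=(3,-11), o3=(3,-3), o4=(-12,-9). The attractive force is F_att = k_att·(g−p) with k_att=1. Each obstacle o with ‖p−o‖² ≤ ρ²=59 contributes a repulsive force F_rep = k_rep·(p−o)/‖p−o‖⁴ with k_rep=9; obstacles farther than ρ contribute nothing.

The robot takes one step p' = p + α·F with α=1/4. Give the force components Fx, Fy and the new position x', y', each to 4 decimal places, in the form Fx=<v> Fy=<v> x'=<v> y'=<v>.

Fx=-8.9920 Fy=-7.9813 x'=-0.2480 y'=3.0047

F_att = 1·(g−p) = 1·(-9,-8) = (-9.0000,-8.0000)
o1: d²=58 ≤ ρ²=59; F_rep = 9·(3,7)/58² = (0.0080,0.0187)
o2: d²=257 > ρ²=59 → inactive
o3: d²=65 > ρ²=59 → inactive
o4: d²=392 > ρ²=59 → inactive
F = F_att + ΣF_rep = (-8.9920,-7.9813)
p' = p + 1/4·F = (-0.2480,3.0047)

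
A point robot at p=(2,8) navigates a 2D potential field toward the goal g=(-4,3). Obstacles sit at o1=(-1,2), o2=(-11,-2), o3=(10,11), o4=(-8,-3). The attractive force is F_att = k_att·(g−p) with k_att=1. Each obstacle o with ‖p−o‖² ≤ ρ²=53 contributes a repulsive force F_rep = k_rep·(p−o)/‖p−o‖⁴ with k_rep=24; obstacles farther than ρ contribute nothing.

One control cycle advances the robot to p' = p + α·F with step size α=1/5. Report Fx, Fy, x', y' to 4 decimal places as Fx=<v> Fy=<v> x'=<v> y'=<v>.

Fx=-5.9644 Fy=-4.9289 x'=0.8071 y'=7.0142

F_att = 1·(g−p) = 1·(-6,-5) = (-6.0000,-5.0000)
o1: d²=45 ≤ ρ²=53; F_rep = 24·(3,6)/45² = (0.0356,0.0711)
o2: d²=269 > ρ²=53 → inactive
o3: d²=73 > ρ²=53 → inactive
o4: d²=221 > ρ²=53 → inactive
F = F_att + ΣF_rep = (-5.9644,-4.9289)
p' = p + 1/5·F = (0.8071,7.0142)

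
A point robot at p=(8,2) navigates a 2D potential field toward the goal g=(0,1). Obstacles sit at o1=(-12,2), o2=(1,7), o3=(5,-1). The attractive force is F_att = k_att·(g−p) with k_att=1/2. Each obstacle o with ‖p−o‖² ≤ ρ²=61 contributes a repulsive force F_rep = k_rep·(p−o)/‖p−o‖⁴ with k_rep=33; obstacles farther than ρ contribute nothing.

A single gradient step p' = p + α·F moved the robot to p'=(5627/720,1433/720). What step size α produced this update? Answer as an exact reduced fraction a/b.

F_att = 1/2·(g−p) = 1/2·(-8,-1) = (-4.0000,-0.5000)
o1: d²=400 > ρ²=61 → inactive
o2: d²=74 > ρ²=61 → inactive
o3: d²=18 ≤ ρ²=61; F_rep = 33·(3,3)/18² = (0.3056,0.3056)
F = F_att + ΣF_rep = (-3.6944,-0.1944)
Δp = p'−p = (-0.1847,-0.0097); α = Δx/Fx = (-133/720) / (-133/36) = 1/20
check: Δy/Fy = (-7/720) / (-7/36) = 1/20 ✓

α = 1/20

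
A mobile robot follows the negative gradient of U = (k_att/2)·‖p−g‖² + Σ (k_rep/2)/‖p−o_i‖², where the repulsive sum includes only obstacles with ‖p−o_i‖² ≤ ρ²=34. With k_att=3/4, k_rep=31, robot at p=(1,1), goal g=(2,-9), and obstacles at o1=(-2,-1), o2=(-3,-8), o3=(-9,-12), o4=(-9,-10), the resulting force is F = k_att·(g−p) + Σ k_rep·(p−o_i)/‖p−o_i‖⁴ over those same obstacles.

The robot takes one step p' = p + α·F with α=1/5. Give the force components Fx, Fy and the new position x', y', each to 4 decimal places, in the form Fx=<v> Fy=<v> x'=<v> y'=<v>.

Fx=1.3003 Fy=-7.1331 x'=1.2601 y'=-0.4266

F_att = 3/4·(g−p) = 3/4·(1,-10) = (0.7500,-7.5000)
o1: d²=13 ≤ ρ²=34; F_rep = 31·(3,2)/13² = (0.5503,0.3669)
o2: d²=97 > ρ²=34 → inactive
o3: d²=269 > ρ²=34 → inactive
o4: d²=221 > ρ²=34 → inactive
F = F_att + ΣF_rep = (1.3003,-7.1331)
p' = p + 1/5·F = (1.2601,-0.4266)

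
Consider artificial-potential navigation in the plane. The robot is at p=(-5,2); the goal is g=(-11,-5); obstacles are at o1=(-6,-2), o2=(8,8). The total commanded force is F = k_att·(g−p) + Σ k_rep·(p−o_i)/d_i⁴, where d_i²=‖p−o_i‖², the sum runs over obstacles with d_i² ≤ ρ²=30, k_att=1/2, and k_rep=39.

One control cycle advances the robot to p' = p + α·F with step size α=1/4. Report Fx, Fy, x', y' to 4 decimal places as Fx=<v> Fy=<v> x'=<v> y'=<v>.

Fx=-2.8651 Fy=-2.9602 x'=-5.7163 y'=1.2599

F_att = 1/2·(g−p) = 1/2·(-6,-7) = (-3.0000,-3.5000)
o1: d²=17 ≤ ρ²=30; F_rep = 39·(1,4)/17² = (0.1349,0.5398)
o2: d²=205 > ρ²=30 → inactive
F = F_att + ΣF_rep = (-2.8651,-2.9602)
p' = p + 1/4·F = (-5.7163,1.2599)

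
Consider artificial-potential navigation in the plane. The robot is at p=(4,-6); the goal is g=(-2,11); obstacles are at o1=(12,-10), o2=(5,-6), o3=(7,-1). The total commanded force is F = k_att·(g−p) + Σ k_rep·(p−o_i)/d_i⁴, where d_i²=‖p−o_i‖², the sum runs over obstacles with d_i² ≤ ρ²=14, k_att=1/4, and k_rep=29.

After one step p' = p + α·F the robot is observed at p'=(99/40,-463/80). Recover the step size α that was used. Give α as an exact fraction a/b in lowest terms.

α = 1/20

F_att = 1/4·(g−p) = 1/4·(-6,17) = (-1.5000,4.2500)
o1: d²=80 > ρ²=14 → inactive
o2: d²=1 ≤ ρ²=14; F_rep = 29·(-1,0)/1² = (-29.0000,0.0000)
o3: d²=34 > ρ²=14 → inactive
F = F_att + ΣF_rep = (-30.5000,4.2500)
Δp = p'−p = (-1.5250,0.2125); α = Δx/Fx = (-61/40) / (-61/2) = 1/20
check: Δy/Fy = (17/80) / (17/4) = 1/20 ✓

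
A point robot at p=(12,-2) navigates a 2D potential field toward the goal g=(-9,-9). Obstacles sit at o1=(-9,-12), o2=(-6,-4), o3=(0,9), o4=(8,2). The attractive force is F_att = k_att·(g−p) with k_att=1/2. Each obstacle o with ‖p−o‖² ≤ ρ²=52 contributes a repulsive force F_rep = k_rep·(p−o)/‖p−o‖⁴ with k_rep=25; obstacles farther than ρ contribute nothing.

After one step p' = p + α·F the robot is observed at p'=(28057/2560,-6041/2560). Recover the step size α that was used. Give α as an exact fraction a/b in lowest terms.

α = 1/10

F_att = 1/2·(g−p) = 1/2·(-21,-7) = (-10.5000,-3.5000)
o1: d²=541 > ρ²=52 → inactive
o2: d²=328 > ρ²=52 → inactive
o3: d²=265 > ρ²=52 → inactive
o4: d²=32 ≤ ρ²=52; F_rep = 25·(4,-4)/32² = (0.0977,-0.0977)
F = F_att + ΣF_rep = (-10.4023,-3.5977)
Δp = p'−p = (-1.0402,-0.3598); α = Δx/Fx = (-2663/2560) / (-2663/256) = 1/10
check: Δy/Fy = (-921/2560) / (-921/256) = 1/10 ✓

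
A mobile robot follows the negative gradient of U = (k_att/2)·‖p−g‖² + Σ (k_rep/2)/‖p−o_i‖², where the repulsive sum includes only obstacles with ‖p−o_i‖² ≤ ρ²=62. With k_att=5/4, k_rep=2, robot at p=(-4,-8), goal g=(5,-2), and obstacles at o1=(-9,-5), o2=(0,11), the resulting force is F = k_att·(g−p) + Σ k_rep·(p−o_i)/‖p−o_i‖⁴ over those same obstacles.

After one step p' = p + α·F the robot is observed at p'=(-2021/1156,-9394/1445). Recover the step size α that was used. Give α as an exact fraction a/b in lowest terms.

F_att = 5/4·(g−p) = 5/4·(9,6) = (11.2500,7.5000)
o1: d²=34 ≤ ρ²=62; F_rep = 2·(5,-3)/34² = (0.0087,-0.0052)
o2: d²=377 > ρ²=62 → inactive
F = F_att + ΣF_rep = (11.2587,7.4948)
Δp = p'−p = (2.2517,1.4990); α = Δx/Fx = (2603/1156) / (13015/1156) = 1/5
check: Δy/Fy = (2166/1445) / (2166/289) = 1/5 ✓

α = 1/5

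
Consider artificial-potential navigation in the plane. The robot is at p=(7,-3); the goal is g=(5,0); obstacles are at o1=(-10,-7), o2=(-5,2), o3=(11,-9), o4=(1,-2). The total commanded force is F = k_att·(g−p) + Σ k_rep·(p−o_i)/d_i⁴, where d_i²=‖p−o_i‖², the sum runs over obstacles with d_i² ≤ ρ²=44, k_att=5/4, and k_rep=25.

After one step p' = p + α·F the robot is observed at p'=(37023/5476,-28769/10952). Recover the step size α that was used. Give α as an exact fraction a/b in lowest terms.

F_att = 5/4·(g−p) = 5/4·(-2,3) = (-2.5000,3.7500)
o1: d²=305 > ρ²=44 → inactive
o2: d²=169 > ρ²=44 → inactive
o3: d²=52 > ρ²=44 → inactive
o4: d²=37 ≤ ρ²=44; F_rep = 25·(6,-1)/37² = (0.1096,-0.0183)
F = F_att + ΣF_rep = (-2.3904,3.7317)
Δp = p'−p = (-0.2390,0.3732); α = Δx/Fx = (-1309/5476) / (-6545/2738) = 1/10
check: Δy/Fy = (4087/10952) / (20435/5476) = 1/10 ✓

α = 1/10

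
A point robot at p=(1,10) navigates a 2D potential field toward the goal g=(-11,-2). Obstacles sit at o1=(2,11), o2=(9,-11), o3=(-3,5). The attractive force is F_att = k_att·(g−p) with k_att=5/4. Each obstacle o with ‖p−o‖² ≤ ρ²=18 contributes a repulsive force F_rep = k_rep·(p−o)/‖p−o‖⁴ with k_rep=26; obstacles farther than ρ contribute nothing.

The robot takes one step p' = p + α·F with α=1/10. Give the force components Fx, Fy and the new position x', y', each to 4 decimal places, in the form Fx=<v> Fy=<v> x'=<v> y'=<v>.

F_att = 5/4·(g−p) = 5/4·(-12,-12) = (-15.0000,-15.0000)
o1: d²=2 ≤ ρ²=18; F_rep = 26·(-1,-1)/2² = (-6.5000,-6.5000)
o2: d²=505 > ρ²=18 → inactive
o3: d²=41 > ρ²=18 → inactive
F = F_att + ΣF_rep = (-21.5000,-21.5000)
p' = p + 1/10·F = (-1.1500,7.8500)

Fx=-21.5000 Fy=-21.5000 x'=-1.1500 y'=7.8500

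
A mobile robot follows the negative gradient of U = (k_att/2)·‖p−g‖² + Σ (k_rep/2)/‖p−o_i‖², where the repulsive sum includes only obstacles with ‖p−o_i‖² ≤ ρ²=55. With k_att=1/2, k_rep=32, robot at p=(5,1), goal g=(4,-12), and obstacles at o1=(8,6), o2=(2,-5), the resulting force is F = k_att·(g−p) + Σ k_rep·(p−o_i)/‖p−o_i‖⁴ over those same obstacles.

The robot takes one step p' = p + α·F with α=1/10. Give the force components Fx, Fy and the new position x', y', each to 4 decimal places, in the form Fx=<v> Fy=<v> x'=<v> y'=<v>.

F_att = 1/2·(g−p) = 1/2·(-1,-13) = (-0.5000,-6.5000)
o1: d²=34 ≤ ρ²=55; F_rep = 32·(-3,-5)/34² = (-0.0830,-0.1384)
o2: d²=45 ≤ ρ²=55; F_rep = 32·(3,6)/45² = (0.0474,0.0948)
F = F_att + ΣF_rep = (-0.5356,-6.5436)
p' = p + 1/10·F = (4.9464,0.3456)

Fx=-0.5356 Fy=-6.5436 x'=4.9464 y'=0.3456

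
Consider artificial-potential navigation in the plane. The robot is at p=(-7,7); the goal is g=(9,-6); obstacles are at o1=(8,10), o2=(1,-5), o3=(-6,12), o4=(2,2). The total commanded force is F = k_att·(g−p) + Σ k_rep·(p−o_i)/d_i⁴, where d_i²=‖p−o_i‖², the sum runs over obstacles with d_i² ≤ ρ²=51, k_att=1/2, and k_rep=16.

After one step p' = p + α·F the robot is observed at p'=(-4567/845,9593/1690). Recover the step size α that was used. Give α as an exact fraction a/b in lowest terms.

α = 1/5

F_att = 1/2·(g−p) = 1/2·(16,-13) = (8.0000,-6.5000)
o1: d²=234 > ρ²=51 → inactive
o2: d²=208 > ρ²=51 → inactive
o3: d²=26 ≤ ρ²=51; F_rep = 16·(-1,-5)/26² = (-0.0237,-0.1183)
o4: d²=106 > ρ²=51 → inactive
F = F_att + ΣF_rep = (7.9763,-6.6183)
Δp = p'−p = (1.5953,-1.3237); α = Δx/Fx = (1348/845) / (1348/169) = 1/5
check: Δy/Fy = (-2237/1690) / (-2237/338) = 1/5 ✓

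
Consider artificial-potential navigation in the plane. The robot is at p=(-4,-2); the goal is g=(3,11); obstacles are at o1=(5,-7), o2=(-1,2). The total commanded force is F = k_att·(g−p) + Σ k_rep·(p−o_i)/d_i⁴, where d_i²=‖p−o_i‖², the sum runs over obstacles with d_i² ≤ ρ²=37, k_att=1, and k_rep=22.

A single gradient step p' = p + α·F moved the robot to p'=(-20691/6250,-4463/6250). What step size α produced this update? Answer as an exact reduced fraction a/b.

F_att = 1·(g−p) = 1·(7,13) = (7.0000,13.0000)
o1: d²=106 > ρ²=37 → inactive
o2: d²=25 ≤ ρ²=37; F_rep = 22·(-3,-4)/25² = (-0.1056,-0.1408)
F = F_att + ΣF_rep = (6.8944,12.8592)
Δp = p'−p = (0.6894,1.2859); α = Δx/Fx = (4309/6250) / (4309/625) = 1/10
check: Δy/Fy = (8037/6250) / (8037/625) = 1/10 ✓

α = 1/10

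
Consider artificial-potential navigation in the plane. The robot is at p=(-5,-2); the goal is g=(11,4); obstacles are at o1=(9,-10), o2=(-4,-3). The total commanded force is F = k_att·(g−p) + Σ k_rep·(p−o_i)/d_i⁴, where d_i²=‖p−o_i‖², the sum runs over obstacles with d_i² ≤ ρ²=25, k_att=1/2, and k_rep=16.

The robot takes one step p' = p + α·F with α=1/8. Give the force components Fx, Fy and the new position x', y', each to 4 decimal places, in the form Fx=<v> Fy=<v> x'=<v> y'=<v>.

Fx=4.0000 Fy=7.0000 x'=-4.5000 y'=-1.1250

F_att = 1/2·(g−p) = 1/2·(16,6) = (8.0000,3.0000)
o1: d²=260 > ρ²=25 → inactive
o2: d²=2 ≤ ρ²=25; F_rep = 16·(-1,1)/2² = (-4.0000,4.0000)
F = F_att + ΣF_rep = (4.0000,7.0000)
p' = p + 1/8·F = (-4.5000,-1.1250)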